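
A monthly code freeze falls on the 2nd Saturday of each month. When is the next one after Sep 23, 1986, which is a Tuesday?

Oct 11, 1986

Sep 1986 starts on a Monday; its first Saturday is the 6th, so the 2nd Saturday is the 13th — Sep 13, 1986.
That is not after Sep 23, 1986, so look at Oct 1986.
Oct 1986 starts on a Wednesday; its first Saturday is the 4th, so the 2nd Saturday is the 11th — Oct 11, 1986.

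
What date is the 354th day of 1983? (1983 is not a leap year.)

December 20, 1983

January has 31 days (354 − 31 = 323 remain).
February has 28 days (323 − 28 = 295 remain).
March has 31 days (295 − 31 = 264 remain).
April has 30 days (264 − 30 = 234 remain).
May has 31 days (234 − 31 = 203 remain).
June has 30 days (203 − 30 = 173 remain).
July has 31 days (173 − 31 = 142 remain).
August has 31 days (142 − 31 = 111 remain).
September has 30 days (111 − 30 = 81 remain).
October has 31 days (81 − 31 = 50 remain).
November has 30 days (50 − 30 = 20 remain).
20 into December → December 20.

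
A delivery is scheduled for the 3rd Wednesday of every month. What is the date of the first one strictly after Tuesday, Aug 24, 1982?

Sep 15, 1982

Aug 1982 starts on a Sunday; its first Wednesday is the 4th, so the 3rd Wednesday is the 18th — Aug 18, 1982.
That is not after Aug 24, 1982, so look at Sep 1982.
Sep 1982 starts on a Wednesday; its first Wednesday is the 1st, so the 3rd Wednesday is the 15th — Sep 15, 1982.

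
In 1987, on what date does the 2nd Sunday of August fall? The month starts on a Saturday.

1987-08-09

August 1987 begins on a Saturday, so the first Sunday is August 2 (1 day later).
The 2nd Sunday is 1 weeks later: 2 + 7 = 9.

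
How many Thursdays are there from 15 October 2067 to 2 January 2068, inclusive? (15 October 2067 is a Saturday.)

15 October 2067 is a Saturday; the first Thursday on or after it is 20 October 2067 (5 days later).
From 20 October 2067 to 2 January 2068: 11 + 30 + 31 + 2 = 74 days (rest of October, November, December, January).
74 ÷ 7 = 10 full weeks with remainder 4, so 10 more Thursdays after the first → 11.

11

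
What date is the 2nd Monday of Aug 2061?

Aug 2061 begins on a Monday, so the first Monday is Aug 1.
The 2nd Monday is 1 weeks later: 1 + 7 = 8.

Aug 8, 2061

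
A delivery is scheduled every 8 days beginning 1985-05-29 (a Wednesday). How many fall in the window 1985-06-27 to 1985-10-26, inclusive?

15

Occurrences land 8·i days after 1985-05-29 for i = 0, 1, 2, …
1985-06-27 is 29 days after the start; 29 ÷ 8 = 3 remainder 5; since the remainder is 5, round up to i = 4. First occurrence in the window: #5 on 1985-06-30 (4×8 = 32 days in).
1985-10-26 is 150 days after the start; 150 ÷ 8 = 18 remainder 6. Last occurrence in the window: #19 on 1985-10-20.
Occurrences #5 through #19: 15 in total.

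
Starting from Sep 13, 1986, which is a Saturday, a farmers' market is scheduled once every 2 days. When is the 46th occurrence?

The 46th occurrence is 45 intervals after the first: 45 × 2 = 90 days after Sep 13, 1986.
Sep has 30 days — 17 days to the end of Sep leaves 73.
Oct has 31 days (42 left).
Nov has 30 days (12 left).
12 days into Dec → Dec 12, 1986.

Dec 12, 1986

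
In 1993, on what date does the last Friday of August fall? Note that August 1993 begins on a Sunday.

August 27, 1993

August 1993 begins on a Sunday, so the first Friday is August 6 (5 days later).
August 1993 has 31 days. Adding weeks: 6, 13, 20, 27 — the last one ≤ 31 is the 27th.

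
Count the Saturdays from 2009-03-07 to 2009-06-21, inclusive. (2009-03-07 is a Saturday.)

16

2009-03-07 is a Saturday; the first Saturday on or after it is 2009-03-07.
From 2009-03-07 to 2009-06-21: 24 + 30 + 31 + 21 = 106 days (rest of March, April, May, June).
106 ÷ 7 = 15 full weeks with remainder 1, so 15 more Saturdays after the first → 16.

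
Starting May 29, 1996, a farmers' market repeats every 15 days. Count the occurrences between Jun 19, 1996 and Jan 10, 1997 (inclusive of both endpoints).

Occurrences land 15·i days after May 29, 1996 for i = 0, 1, 2, …
Jun 19, 1996 is 21 days after the start; 21 ÷ 15 = 1 remainder 6; since the remainder is 6, round up to i = 2. First occurrence in the window: #3 on Jun 28, 1996 (2×15 = 30 days in).
Jan 10, 1997 is 226 days after the start; 226 ÷ 15 = 15 remainder 1. Last occurrence in the window: #16 on Jan 9, 1997.
Occurrences #3 through #16: 14 in total.

14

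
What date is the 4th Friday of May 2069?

May 24, 2069

The first Friday of May 2069 is May 3.
The 4th Friday is 3 weeks later: 3 + 21 = 24.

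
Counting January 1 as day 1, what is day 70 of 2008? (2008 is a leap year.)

January has 31 days (70 − 31 = 39 remain).
February has 29 days (39 − 29 = 10 remain).
10 into March → March 10.

2008-03-10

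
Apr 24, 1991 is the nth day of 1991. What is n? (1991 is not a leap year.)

114

Days in months before Apr: 31 + 28 + 31 = 90.
Plus 24 days into Apr → day 114.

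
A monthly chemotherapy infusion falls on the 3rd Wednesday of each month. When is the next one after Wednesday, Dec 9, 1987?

Dec 16, 1987

Dec 1987 starts on a Tuesday; its first Wednesday is the 2nd, so the 3rd Wednesday is the 16th — Dec 16, 1987.
Dec 16, 1987 is after Dec 9, 1987, so that is the next one.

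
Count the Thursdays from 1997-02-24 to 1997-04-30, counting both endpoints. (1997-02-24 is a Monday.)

9

1997-02-24 is a Monday; the first Thursday on or after it is 1997-02-27 (3 days later).
From 1997-02-27 to 1997-04-30: 1 + 31 + 30 = 62 days (rest of February, March, April).
62 ÷ 7 = 8 full weeks with remainder 6, so 8 more Thursdays after the first → 9.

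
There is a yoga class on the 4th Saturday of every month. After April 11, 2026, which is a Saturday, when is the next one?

April 2026 starts on a Wednesday; its first Saturday is the 4th, so the 4th Saturday is the 25th — April 25, 2026.
April 25, 2026 is after April 11, 2026, so that is the next one.

April 25, 2026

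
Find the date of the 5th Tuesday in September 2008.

The first Tuesday of September 2008 is September 2.
The 5th Tuesday is 4 weeks later: 2 + 28 = 30.

September 30, 2008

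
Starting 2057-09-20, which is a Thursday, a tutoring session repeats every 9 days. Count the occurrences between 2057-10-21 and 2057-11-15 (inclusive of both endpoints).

3

Occurrences land 9·i days after 2057-09-20 for i = 0, 1, 2, …
2057-10-21 is 31 days after the start; 31 ÷ 9 = 3 remainder 4; since the remainder is 4, round up to i = 4. First occurrence in the window: #5 on 2057-10-26 (4×9 = 36 days in).
2057-11-15 is 56 days after the start; 56 ÷ 9 = 6 remainder 2. Last occurrence in the window: #7 on 2057-11-13.
Occurrences #5 through #7: 3 in total.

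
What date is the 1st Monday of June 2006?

June 2006 begins on a Thursday, so the first Monday is June 5 (4 days later).

2006-06-05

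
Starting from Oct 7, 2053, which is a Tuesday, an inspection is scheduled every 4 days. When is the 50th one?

The 50th occurrence is 49 intervals after the first: 49 × 4 = 196 days after Oct 7, 2053.
Oct has 31 days — 24 days to the end of Oct leaves 172.
Nov has 30 days (142 left).
Dec has 31 days (111 left).
Jan has 31 days (80 left).
Feb has 28 days (52 left).
Mar has 31 days (21 left).
21 days into Apr → Apr 21, 2054.

Apr 21, 2054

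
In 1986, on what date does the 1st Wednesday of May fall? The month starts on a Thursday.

May 7, 1986

May 1986 begins on a Thursday, so the first Wednesday is May 7 (6 days later).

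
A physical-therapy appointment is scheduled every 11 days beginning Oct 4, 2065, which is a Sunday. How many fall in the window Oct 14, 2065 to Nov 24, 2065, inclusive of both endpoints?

4

Occurrences land 11·i days after Oct 4, 2065 for i = 0, 1, 2, …
Oct 14, 2065 is 10 days after the start; 10 ÷ 11 = 0 remainder 10; since the remainder is 10, round up to i = 1. First occurrence in the window: #2 on Oct 15, 2065 (1×11 = 11 days in).
Nov 24, 2065 is 51 days after the start; 51 ÷ 11 = 4 remainder 7. Last occurrence in the window: #5 on Nov 17, 2065.
Occurrences #2 through #5: 4 in total.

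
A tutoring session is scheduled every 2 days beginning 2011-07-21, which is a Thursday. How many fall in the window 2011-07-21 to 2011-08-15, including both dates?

13

Occurrences land 2·i days after 2011-07-21 for i = 0, 1, 2, …
The window opens on the start date, so the first occurrence inside is #1 on 2011-07-21.
2011-08-15 is 25 days after the start; 25 ÷ 2 = 12 remainder 1. Last occurrence in the window: #13 on 2011-08-14.
Occurrences #1 through #13: 13 in total.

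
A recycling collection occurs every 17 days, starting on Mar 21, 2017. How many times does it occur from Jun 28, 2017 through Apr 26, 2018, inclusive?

Occurrences land 17·i days after Mar 21, 2017 for i = 0, 1, 2, …
Jun 28, 2017 is 99 days after the start; 99 ÷ 17 = 5 remainder 14; since the remainder is 14, round up to i = 6. First occurrence in the window: #7 on Jul 1, 2017 (6×17 = 102 days in).
Apr 26, 2018 is 401 days after the start; 401 ÷ 17 = 23 remainder 10. Last occurrence in the window: #24 on Apr 16, 2018.
Occurrences #7 through #24: 18 in total.

18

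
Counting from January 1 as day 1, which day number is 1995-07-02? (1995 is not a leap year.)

183

Days in months before July: 31 + 28 + 31 + 30 + 31 + 30 = 181.
Plus 2 days into July → day 183.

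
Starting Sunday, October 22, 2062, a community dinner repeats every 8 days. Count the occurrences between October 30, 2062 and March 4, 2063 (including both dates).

16

Occurrences land 8·i days after October 22, 2062 for i = 0, 1, 2, …
October 30, 2062 is 8 days after the start; 8 ÷ 8 = 1 remainder 0. First occurrence in the window: #2 on October 30, 2062 (1×8 = 8 days in).
March 4, 2063 is 133 days after the start; 133 ÷ 8 = 16 remainder 5. Last occurrence in the window: #17 on February 27, 2063.
Occurrences #2 through #17: 16 in total.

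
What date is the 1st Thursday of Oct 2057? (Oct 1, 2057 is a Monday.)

Oct 4, 2057

Oct 2057 begins on a Monday, so the first Thursday is Oct 4 (3 days later).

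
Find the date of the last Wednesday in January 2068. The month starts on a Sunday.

2068-01-25

January 2068 begins on a Sunday, so the first Wednesday is January 4 (3 days later).
January 2068 has 31 days. Adding weeks: 4, 11, 18, 25 — the last one ≤ 31 is the 25th.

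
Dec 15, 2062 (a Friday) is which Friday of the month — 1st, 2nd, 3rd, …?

3rd

Day 15 falls in week ⌈15/7⌉ of the month.
Days 1–7 hold the 1st Friday, 8–14 the 2nd, 15–21 the 3rd, 22–28 the 4th, 29–31 the 5th.
15 is in the range for the 3rd.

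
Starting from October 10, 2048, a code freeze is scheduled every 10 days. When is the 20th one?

April 18, 2049

The 20th occurrence is 19 intervals after the first: 19 × 10 = 190 days after October 10, 2048.
October has 31 days — 21 days to the end of October leaves 169.
November has 30 days (139 left).
December has 31 days (108 left).
January has 31 days (77 left).
February has 28 days (49 left).
March has 31 days (18 left).
18 days into April → April 18, 2049.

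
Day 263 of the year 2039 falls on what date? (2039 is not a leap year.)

January has 31 days (263 − 31 = 232 remain).
February has 28 days (232 − 28 = 204 remain).
March has 31 days (204 − 31 = 173 remain).
April has 30 days (173 − 30 = 143 remain).
May has 31 days (143 − 31 = 112 remain).
June has 30 days (112 − 30 = 82 remain).
July has 31 days (82 − 31 = 51 remain).
August has 31 days (51 − 31 = 20 remain).
20 into September → September 20.

September 20, 2039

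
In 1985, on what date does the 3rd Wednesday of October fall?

October 16, 1985

October 1985 begins on a Tuesday, so the first Wednesday is October 2 (1 day later).
The 3rd Wednesday is 2 weeks later: 2 + 14 = 16.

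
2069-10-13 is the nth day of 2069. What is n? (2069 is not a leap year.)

286

Days in months before October: 31 + 28 + 31 + 30 + 31 + 30 + 31 + 31 + 30 = 273.
Plus 13 days into October → day 286.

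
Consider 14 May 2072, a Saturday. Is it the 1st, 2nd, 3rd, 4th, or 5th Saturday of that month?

Day 14 falls in week ⌈14/7⌉ of the month.
Days 1–7 hold the 1st Saturday, 8–14 the 2nd, 15–21 the 3rd, 22–28 the 4th, 29–31 the 5th.
14 is in the range for the 2nd.

2nd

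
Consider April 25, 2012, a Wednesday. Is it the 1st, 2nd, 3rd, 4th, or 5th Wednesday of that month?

4th

Day 25 falls in week ⌈25/7⌉ of the month.
Days 1–7 hold the 1st Wednesday, 8–14 the 2nd, 15–21 the 3rd, 22–28 the 4th, 29–31 the 5th.
25 is in the range for the 4th.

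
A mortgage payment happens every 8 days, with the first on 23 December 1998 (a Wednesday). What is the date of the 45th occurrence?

The 45th occurrence is 44 intervals after the first: 44 × 8 = 352 days after 23 December 1998.
December has 31 days — 8 days to the end of December leaves 344.
January has 31 days (313 left).
February has 28 days (285 left).
March has 31 days (254 left).
April has 30 days (224 left).
May has 31 days (193 left).
June has 30 days (163 left).
July has 31 days (132 left).
August has 31 days (101 left).
September has 30 days (71 left).
October has 31 days (40 left).
November has 30 days (10 left).
10 days into December → 10 December 1999.

10 December 1999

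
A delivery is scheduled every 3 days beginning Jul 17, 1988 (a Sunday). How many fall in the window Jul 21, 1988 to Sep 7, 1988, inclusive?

16

Occurrences land 3·i days after Jul 17, 1988 for i = 0, 1, 2, …
Jul 21, 1988 is 4 days after the start; 4 ÷ 3 = 1 remainder 1; since the remainder is 1, round up to i = 2. First occurrence in the window: #3 on Jul 23, 1988 (2×3 = 6 days in).
Sep 7, 1988 is 52 days after the start; 52 ÷ 3 = 17 remainder 1. Last occurrence in the window: #18 on Sep 6, 1988.
Occurrences #3 through #18: 16 in total.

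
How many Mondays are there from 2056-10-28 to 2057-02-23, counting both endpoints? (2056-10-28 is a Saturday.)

17

2056-10-28 is a Saturday; the first Monday on or after it is 2056-10-30 (2 days later).
From 2056-10-30 to 2057-02-23: 1 + 30 + 31 + 31 + 23 = 116 days (rest of October, November, December, January, February).
116 ÷ 7 = 16 full weeks with remainder 4, so 16 more Mondays after the first → 17.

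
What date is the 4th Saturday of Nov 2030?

Nov 23, 2030

Nov 2030 begins on a Friday, so the first Saturday is Nov 2 (1 day later).
The 4th Saturday is 3 weeks later: 2 + 21 = 23.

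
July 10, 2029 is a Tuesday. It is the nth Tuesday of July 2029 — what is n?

Day 10 falls in week ⌈10/7⌉ of the month.
Days 1–7 hold the 1st Tuesday, 8–14 the 2nd, 15–21 the 3rd, 22–28 the 4th, 29–31 the 5th.
10 is in the range for the 2nd.

2nd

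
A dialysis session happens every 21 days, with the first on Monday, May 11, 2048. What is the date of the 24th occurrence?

The 24th occurrence is 23 intervals after the first: 23 × 21 = 483 days after May 11, 2048.
May has 31 days — 20 days to the end of May leaves 463.
From end of May to end of 2048 is 214 days (249 left).
January has 31 days (218 left).
February has 28 days (190 left).
March has 31 days (159 left).
April has 30 days (129 left).
May has 31 days (98 left).
June has 30 days (68 left).
July has 31 days (37 left).
August has 31 days (6 left).
6 days into September → September 6, 2049.

September 6, 2049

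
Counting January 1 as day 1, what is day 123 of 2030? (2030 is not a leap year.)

May 3, 2030

Jan has 31 days (123 − 31 = 92 remain).
Feb has 28 days (92 − 28 = 64 remain).
Mar has 31 days (64 − 31 = 33 remain).
Apr has 30 days (33 − 30 = 3 remain).
3 into May → May 3.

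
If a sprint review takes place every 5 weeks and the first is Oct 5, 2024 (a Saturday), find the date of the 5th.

The 5th occurrence is 4 intervals after the first: 4 × 35 = 140 days after Oct 5, 2024.
Oct has 31 days — 26 days to the end of Oct leaves 114.
Nov has 30 days (84 left).
Dec has 31 days (53 left).
Jan has 31 days (22 left).
22 days into Feb → Feb 22, 2025.

Feb 22, 2025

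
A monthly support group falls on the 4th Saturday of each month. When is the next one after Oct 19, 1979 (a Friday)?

Oct 27, 1979

Oct 1979 starts on a Monday; its first Saturday is the 6th, so the 4th Saturday is the 27th — Oct 27, 1979.
Oct 27, 1979 is after Oct 19, 1979, so that is the next one.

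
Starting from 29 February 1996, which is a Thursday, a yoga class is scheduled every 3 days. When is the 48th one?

19 July 1996

The 48th occurrence is 47 intervals after the first: 47 × 3 = 141 days after 29 February 1996.
February has 29 days — 0 days to the end of February leaves 141.
March has 31 days (110 left).
April has 30 days (80 left).
May has 31 days (49 left).
June has 30 days (19 left).
19 days into July → 19 July 1996.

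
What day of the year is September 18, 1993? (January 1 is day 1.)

Days in months before September: 31 + 28 + 31 + 30 + 31 + 30 + 31 + 31 = 243.
Plus 18 days into September → day 261.

261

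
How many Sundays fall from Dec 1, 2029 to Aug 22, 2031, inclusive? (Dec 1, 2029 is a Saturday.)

90

Dec 1, 2029 is a Saturday; the first Sunday on or after it is Dec 2, 2029 (1 day later).
From Dec 2, 2029 to Aug 22, 2031: 29 + 365 + 234 = 628 days (rest of 2029, 2030, to Aug 22, 2031 in 2031).
628 ÷ 7 = 89 full weeks with remainder 5, so 89 more Sundays after the first → 90.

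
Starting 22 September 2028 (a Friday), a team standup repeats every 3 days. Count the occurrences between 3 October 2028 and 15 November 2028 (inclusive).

15

Occurrences land 3·i days after 22 September 2028 for i = 0, 1, 2, …
3 October 2028 is 11 days after the start; 11 ÷ 3 = 3 remainder 2; since the remainder is 2, round up to i = 4. First occurrence in the window: #5 on 4 October 2028 (4×3 = 12 days in).
15 November 2028 is 54 days after the start; 54 ÷ 3 = 18 remainder 0. Last occurrence in the window: #19 on 15 November 2028.
Occurrences #5 through #19: 15 in total.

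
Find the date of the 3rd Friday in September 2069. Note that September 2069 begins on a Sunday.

September 2069 begins on a Sunday, so the first Friday is September 6 (5 days later).
The 3rd Friday is 2 weeks later: 6 + 14 = 20.

2069-09-20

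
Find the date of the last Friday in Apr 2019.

Apr 26, 2019

The first Friday of Apr 2019 is Apr 5.
Apr 2019 has 30 days. Adding weeks: 5, 12, 19, 26 — the last one ≤ 30 is the 26th.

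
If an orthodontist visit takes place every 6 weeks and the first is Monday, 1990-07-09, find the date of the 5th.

The 5th occurrence is 4 intervals after the first: 4 × 42 = 168 days after 1990-07-09.
July has 31 days — 22 days to the end of July leaves 146.
August has 31 days (115 left).
September has 30 days (85 left).
October has 31 days (54 left).
November has 30 days (24 left).
24 days into December → 1990-12-24.

1990-12-24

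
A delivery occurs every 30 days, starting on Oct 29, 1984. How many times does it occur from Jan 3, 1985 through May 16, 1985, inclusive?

4

Occurrences land 30·i days after Oct 29, 1984 for i = 0, 1, 2, …
Jan 3, 1985 is 66 days after the start; 66 ÷ 30 = 2 remainder 6; since the remainder is 6, round up to i = 3. First occurrence in the window: #4 on Jan 27, 1985 (3×30 = 90 days in).
May 16, 1985 is 199 days after the start; 199 ÷ 30 = 6 remainder 19. Last occurrence in the window: #7 on Apr 27, 1985.
Occurrences #4 through #7: 4 in total.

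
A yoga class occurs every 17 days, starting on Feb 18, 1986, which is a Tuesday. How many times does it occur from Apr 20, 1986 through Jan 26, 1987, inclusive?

17

Occurrences land 17·i days after Feb 18, 1986 for i = 0, 1, 2, …
Apr 20, 1986 is 61 days after the start; 61 ÷ 17 = 3 remainder 10; since the remainder is 10, round up to i = 4. First occurrence in the window: #5 on Apr 27, 1986 (4×17 = 68 days in).
Jan 26, 1987 is 342 days after the start; 342 ÷ 17 = 20 remainder 2. Last occurrence in the window: #21 on Jan 24, 1987.
Occurrences #5 through #21: 17 in total.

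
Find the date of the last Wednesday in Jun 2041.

Jun 2041 begins on a Saturday, so the first Wednesday is Jun 5 (4 days later).
Jun 2041 has 30 days. Adding weeks: 5, 12, 19, 26 — the last one ≤ 30 is the 26th.

Jun 26, 2041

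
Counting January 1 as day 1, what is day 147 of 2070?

January has 31 days (147 − 31 = 116 remain).
February has 28 days (116 − 28 = 88 remain).
March has 31 days (88 − 31 = 57 remain).
April has 30 days (57 − 30 = 27 remain).
27 into May → May 27.

May 27, 2070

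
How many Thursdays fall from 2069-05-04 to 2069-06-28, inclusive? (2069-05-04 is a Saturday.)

8

2069-05-04 is a Saturday; the first Thursday on or after it is 2069-05-09 (5 days later).
From 2069-05-09 to 2069-06-28: 22 + 28 = 50 days (rest of May, June).
50 ÷ 7 = 7 full weeks with remainder 1, so 7 more Thursdays after the first → 8.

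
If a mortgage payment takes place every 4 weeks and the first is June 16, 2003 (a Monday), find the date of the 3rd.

August 11, 2003

The 3rd occurrence is 2 intervals after the first: 2 × 28 = 56 days after June 16, 2003.
June has 30 days — 14 days to the end of June leaves 42.
July has 31 days (11 left).
11 days into August → August 11, 2003.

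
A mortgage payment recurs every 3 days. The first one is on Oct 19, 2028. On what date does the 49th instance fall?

Mar 12, 2029

The 49th occurrence is 48 intervals after the first: 48 × 3 = 144 days after Oct 19, 2028.
Oct has 31 days — 12 days to the end of Oct leaves 132.
Nov has 30 days (102 left).
Dec has 31 days (71 left).
Jan has 31 days (40 left).
Feb has 28 days (12 left).
12 days into Mar → Mar 12, 2029.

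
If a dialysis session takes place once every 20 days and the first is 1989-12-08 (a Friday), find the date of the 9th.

The 9th occurrence is 8 intervals after the first: 8 × 20 = 160 days after 1989-12-08.
December has 31 days — 23 days to the end of December leaves 137.
January has 31 days (106 left).
February has 28 days (78 left).
March has 31 days (47 left).
April has 30 days (17 left).
17 days into May → 1990-05-17.

1990-05-17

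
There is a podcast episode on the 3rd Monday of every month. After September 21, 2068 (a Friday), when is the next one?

October 15, 2068

September 2068 starts on a Saturday; its first Monday is the 3rd, so the 3rd Monday is the 17th — September 17, 2068.
That is not after September 21, 2068, so look at October 2068.
October 2068 starts on a Monday; its first Monday is the 1st, so the 3rd Monday is the 15th — October 15, 2068.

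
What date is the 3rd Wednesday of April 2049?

2049-04-21

The first Wednesday of April 2049 is April 7.
The 3rd Wednesday is 2 weeks later: 7 + 14 = 21.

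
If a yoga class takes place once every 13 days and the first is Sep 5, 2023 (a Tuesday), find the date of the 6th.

Nov 9, 2023

The 6th occurrence is 5 intervals after the first: 5 × 13 = 65 days after Sep 5, 2023.
Sep has 30 days — 25 days to the end of Sep leaves 40.
Oct has 31 days (9 left).
9 days into Nov → Nov 9, 2023.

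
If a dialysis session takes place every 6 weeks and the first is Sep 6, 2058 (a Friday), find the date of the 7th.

May 16, 2059

The 7th occurrence is 6 intervals after the first: 6 × 42 = 252 days after Sep 6, 2058.
Sep has 30 days — 24 days to the end of Sep leaves 228.
Oct has 31 days (197 left).
Nov has 30 days (167 left).
Dec has 31 days (136 left).
Jan has 31 days (105 left).
Feb has 28 days (77 left).
Mar has 31 days (46 left).
Apr has 30 days (16 left).
16 days into May → May 16, 2059.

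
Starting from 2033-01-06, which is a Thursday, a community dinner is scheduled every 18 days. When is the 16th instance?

The 16th occurrence is 15 intervals after the first: 15 × 18 = 270 days after 2033-01-06.
January has 31 days — 25 days to the end of January leaves 245.
February has 28 days (217 left).
March has 31 days (186 left).
April has 30 days (156 left).
May has 31 days (125 left).
June has 30 days (95 left).
July has 31 days (64 left).
August has 31 days (33 left).
September has 30 days (3 left).
3 days into October → 2033-10-03.

2033-10-03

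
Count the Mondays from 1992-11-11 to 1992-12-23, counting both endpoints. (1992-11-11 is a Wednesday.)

6

1992-11-11 is a Wednesday; the first Monday on or after it is 1992-11-16 (5 days later).
From 1992-11-16 to 1992-12-23: 14 + 23 = 37 days (rest of November, December).
37 ÷ 7 = 5 full weeks with remainder 2, so 5 more Mondays after the first → 6.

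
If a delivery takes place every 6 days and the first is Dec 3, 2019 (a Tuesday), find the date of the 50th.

The 50th occurrence is 49 intervals after the first: 49 × 6 = 294 days after Dec 3, 2019.
Dec has 31 days — 28 days to the end of Dec leaves 266.
Jan has 31 days (235 left).
Feb has 29 days (206 left).
Mar has 31 days (175 left).
Apr has 30 days (145 left).
May has 31 days (114 left).
Jun has 30 days (84 left).
Jul has 31 days (53 left).
Aug has 31 days (22 left).
22 days into Sep → Sep 22, 2020.

Sep 22, 2020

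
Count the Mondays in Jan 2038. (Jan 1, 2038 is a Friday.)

Jan 1, 2038 is a Friday; the first Monday on or after it is Jan 4, 2038 (3 days later).
From Jan 4, 2038 to Jan 31, 2038 is 31 − 4 = 27 days.
27 ÷ 7 = 3 full weeks with remainder 6, so 3 more Mondays after the first → 4.

4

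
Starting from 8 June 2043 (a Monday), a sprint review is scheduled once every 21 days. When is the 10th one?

14 December 2043

The 10th occurrence is 9 intervals after the first: 9 × 21 = 189 days after 8 June 2043.
June has 30 days — 22 days to the end of June leaves 167.
July has 31 days (136 left).
August has 31 days (105 left).
September has 30 days (75 left).
October has 31 days (44 left).
November has 30 days (14 left).
14 days into December → 14 December 2043.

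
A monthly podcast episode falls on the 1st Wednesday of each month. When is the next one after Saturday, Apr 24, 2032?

May 5, 2032

Apr 2032 starts on a Thursday, so its 1st Wednesday is Apr 7, 2032 (6 days in).
That is not after Apr 24, 2032, so look at May 2032.
May 2032 starts on a Saturday, so its 1st Wednesday is May 5, 2032 (4 days in).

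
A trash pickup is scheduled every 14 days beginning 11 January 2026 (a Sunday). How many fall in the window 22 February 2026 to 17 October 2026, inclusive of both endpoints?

Occurrences land 14·i days after 11 January 2026 for i = 0, 1, 2, …
22 February 2026 is 42 days after the start; 42 ÷ 14 = 3 remainder 0. First occurrence in the window: #4 on 22 February 2026 (3×14 = 42 days in).
17 October 2026 is 279 days after the start; 279 ÷ 14 = 19 remainder 13. Last occurrence in the window: #20 on 4 October 2026.
Occurrences #4 through #20: 17 in total.

17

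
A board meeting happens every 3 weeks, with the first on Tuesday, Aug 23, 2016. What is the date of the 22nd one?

Nov 7, 2017

The 22nd occurrence is 21 intervals after the first: 21 × 21 = 441 days after Aug 23, 2016.
Aug has 31 days — 8 days to the end of Aug leaves 433.
From end of Aug to end of 2016 is 122 days (311 left).
Jan has 31 days (280 left).
Feb has 28 days (252 left).
Mar has 31 days (221 left).
Apr has 30 days (191 left).
May has 31 days (160 left).
Jun has 30 days (130 left).
Jul has 31 days (99 left).
Aug has 31 days (68 left).
Sep has 30 days (38 left).
Oct has 31 days (7 left).
7 days into Nov → Nov 7, 2017.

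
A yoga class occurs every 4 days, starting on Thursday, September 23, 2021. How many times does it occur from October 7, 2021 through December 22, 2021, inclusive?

Occurrences land 4·i days after September 23, 2021 for i = 0, 1, 2, …
October 7, 2021 is 14 days after the start; 14 ÷ 4 = 3 remainder 2; since the remainder is 2, round up to i = 4. First occurrence in the window: #5 on October 9, 2021 (4×4 = 16 days in).
December 22, 2021 is 90 days after the start; 90 ÷ 4 = 22 remainder 2. Last occurrence in the window: #23 on December 20, 2021.
Occurrences #5 through #23: 19 in total.

19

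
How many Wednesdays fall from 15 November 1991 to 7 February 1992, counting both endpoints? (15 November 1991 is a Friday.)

15 November 1991 is a Friday; the first Wednesday on or after it is 20 November 1991 (5 days later).
From 20 November 1991 to 7 February 1992: 10 + 31 + 31 + 7 = 79 days (rest of November, December, January, February).
79 ÷ 7 = 11 full weeks with remainder 2, so 11 more Wednesdays after the first → 12.

12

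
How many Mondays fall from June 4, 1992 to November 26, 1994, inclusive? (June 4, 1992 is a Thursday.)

June 4, 1992 is a Thursday; the first Monday on or after it is June 8, 1992 (4 days later).
From June 8, 1992 to November 26, 1994: 206 + 365 + 330 = 901 days (rest of 1992, 1993, to November 26, 1994 in 1994).
901 ÷ 7 = 128 full weeks with remainder 5, so 128 more Mondays after the first → 129.

129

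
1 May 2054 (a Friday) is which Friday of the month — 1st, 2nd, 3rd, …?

Day 1 falls in week ⌈1/7⌉ of the month.
Days 1–7 hold the 1st Friday, 8–14 the 2nd, 15–21 the 3rd, 22–28 the 4th, 29–31 the 5th.
1 is in the range for the 1st.

1st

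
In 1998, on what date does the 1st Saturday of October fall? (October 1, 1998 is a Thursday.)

3 October 1998

October 1998 begins on a Thursday, so the first Saturday is October 3 (2 days later).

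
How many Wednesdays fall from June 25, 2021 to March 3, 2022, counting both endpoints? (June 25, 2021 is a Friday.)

June 25, 2021 is a Friday; the first Wednesday on or after it is June 30, 2021 (5 days later).
From June 30, 2021 to March 3, 2022: 0 + 31 + 31 + 30 + 31 + 30 + 31 + 31 + 28 + 3 = 246 days (rest of June, July, August, September, October, November, December, January, February, March).
246 ÷ 7 = 35 full weeks with remainder 1, so 35 more Wednesdays after the first → 36.

36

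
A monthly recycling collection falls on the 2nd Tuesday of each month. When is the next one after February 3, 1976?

February 1976 starts on a Sunday; its first Tuesday is the 3rd, so the 2nd Tuesday is the 10th — February 10, 1976.
February 10, 1976 is after February 3, 1976, so that is the next one.

February 10, 1976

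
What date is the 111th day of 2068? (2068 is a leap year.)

January has 31 days (111 − 31 = 80 remain).
February has 29 days (80 − 29 = 51 remain).
March has 31 days (51 − 31 = 20 remain).
20 into April → April 20.

April 20, 2068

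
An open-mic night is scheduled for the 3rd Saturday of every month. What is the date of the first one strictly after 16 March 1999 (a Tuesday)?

March 1999 starts on a Monday; its first Saturday is the 6th, so the 3rd Saturday is the 20th — 20 March 1999.
20 March 1999 is after 16 March 1999, so that is the next one.

20 March 1999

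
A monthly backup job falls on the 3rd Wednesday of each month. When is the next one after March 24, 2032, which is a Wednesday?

March 2032 starts on a Monday; its first Wednesday is the 3rd, so the 3rd Wednesday is the 17th — March 17, 2032.
That is not after March 24, 2032, so look at April 2032.
April 2032 starts on a Thursday; its first Wednesday is the 7th, so the 3rd Wednesday is the 21st — April 21, 2032.

April 21, 2032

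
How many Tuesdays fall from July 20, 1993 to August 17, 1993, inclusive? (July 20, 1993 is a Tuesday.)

July 20, 1993 is a Tuesday; the first Tuesday on or after it is July 20, 1993.
From July 20, 1993 to August 17, 1993: 11 + 17 = 28 days (rest of July, August).
28 ÷ 7 = 4 full weeks with remainder 0, so 4 more Tuesdays after the first → 5.

5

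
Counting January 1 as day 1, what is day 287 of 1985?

Oct 14, 1985

Jan has 31 days (287 − 31 = 256 remain).
Feb has 28 days (256 − 28 = 228 remain).
Mar has 31 days (228 − 31 = 197 remain).
Apr has 30 days (197 − 30 = 167 remain).
May has 31 days (167 − 31 = 136 remain).
Jun has 30 days (136 − 30 = 106 remain).
Jul has 31 days (106 − 31 = 75 remain).
Aug has 31 days (75 − 31 = 44 remain).
Sep has 30 days (44 − 30 = 14 remain).
14 into Oct → Oct 14.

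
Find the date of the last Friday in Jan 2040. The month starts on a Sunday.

Jan 2040 begins on a Sunday, so the first Friday is Jan 6 (5 days later).
Jan 2040 has 31 days. Adding weeks: 6, 13, 20, 27 — the last one ≤ 31 is the 27th.

Jan 27, 2040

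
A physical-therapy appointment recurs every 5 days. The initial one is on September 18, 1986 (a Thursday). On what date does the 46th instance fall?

The 46th occurrence is 45 intervals after the first: 45 × 5 = 225 days after September 18, 1986.
September has 30 days — 12 days to the end of September leaves 213.
October has 31 days (182 left).
November has 30 days (152 left).
December has 31 days (121 left).
January has 31 days (90 left).
February has 28 days (62 left).
March has 31 days (31 left).
April has 30 days (1 left).
1 day into May → May 1, 1987.

May 1, 1987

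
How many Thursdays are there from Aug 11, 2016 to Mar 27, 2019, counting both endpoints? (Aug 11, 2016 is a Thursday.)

137

Aug 11, 2016 is a Thursday; the first Thursday on or after it is Aug 11, 2016.
From Aug 11, 2016 to Mar 27, 2019: 142 + 365 + 365 + 86 = 958 days (rest of 2016, 2017, 2018, to Mar 27, 2019 in 2019).
958 ÷ 7 = 136 full weeks with remainder 6, so 136 more Thursdays after the first → 137.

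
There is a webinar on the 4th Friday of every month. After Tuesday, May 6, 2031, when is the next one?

May 2031 starts on a Thursday; its first Friday is the 2nd, so the 4th Friday is the 23rd — May 23, 2031.
May 23, 2031 is after May 6, 2031, so that is the next one.

May 23, 2031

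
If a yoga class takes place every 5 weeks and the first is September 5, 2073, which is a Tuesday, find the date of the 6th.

The 6th occurrence is 5 intervals after the first: 5 × 35 = 175 days after September 5, 2073.
September has 30 days — 25 days to the end of September leaves 150.
October has 31 days (119 left).
November has 30 days (89 left).
December has 31 days (58 left).
January has 31 days (27 left).
27 days into February → February 27, 2074.

February 27, 2074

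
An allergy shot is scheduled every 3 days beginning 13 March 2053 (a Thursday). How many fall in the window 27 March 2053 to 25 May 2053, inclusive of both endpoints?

20

Occurrences land 3·i days after 13 March 2053 for i = 0, 1, 2, …
27 March 2053 is 14 days after the start; 14 ÷ 3 = 4 remainder 2; since the remainder is 2, round up to i = 5. First occurrence in the window: #6 on 28 March 2053 (5×3 = 15 days in).
25 May 2053 is 73 days after the start; 73 ÷ 3 = 24 remainder 1. Last occurrence in the window: #25 on 24 May 2053.
Occurrences #6 through #25: 20 in total.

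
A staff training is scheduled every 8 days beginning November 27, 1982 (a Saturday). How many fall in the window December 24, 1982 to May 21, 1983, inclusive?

Occurrences land 8·i days after November 27, 1982 for i = 0, 1, 2, …
December 24, 1982 is 27 days after the start; 27 ÷ 8 = 3 remainder 3; since the remainder is 3, round up to i = 4. First occurrence in the window: #5 on December 29, 1982 (4×8 = 32 days in).
May 21, 1983 is 175 days after the start; 175 ÷ 8 = 21 remainder 7. Last occurrence in the window: #22 on May 14, 1983.
Occurrences #5 through #22: 18 in total.

18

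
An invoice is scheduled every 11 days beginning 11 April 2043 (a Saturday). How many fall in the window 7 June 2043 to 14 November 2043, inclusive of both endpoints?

14

Occurrences land 11·i days after 11 April 2043 for i = 0, 1, 2, …
7 June 2043 is 57 days after the start; 57 ÷ 11 = 5 remainder 2; since the remainder is 2, round up to i = 6. First occurrence in the window: #7 on 16 June 2043 (6×11 = 66 days in).
14 November 2043 is 217 days after the start; 217 ÷ 11 = 19 remainder 8. Last occurrence in the window: #20 on 6 November 2043.
Occurrences #7 through #20: 14 in total.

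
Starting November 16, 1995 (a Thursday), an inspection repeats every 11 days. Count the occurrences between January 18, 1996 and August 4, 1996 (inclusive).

18

Occurrences land 11·i days after November 16, 1995 for i = 0, 1, 2, …
January 18, 1996 is 63 days after the start; 63 ÷ 11 = 5 remainder 8; since the remainder is 8, round up to i = 6. First occurrence in the window: #7 on January 21, 1996 (6×11 = 66 days in).
August 4, 1996 is 262 days after the start; 262 ÷ 11 = 23 remainder 9. Last occurrence in the window: #24 on July 26, 1996.
Occurrences #7 through #24: 18 in total.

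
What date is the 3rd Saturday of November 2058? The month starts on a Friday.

November 16, 2058

November 2058 begins on a Friday, so the first Saturday is November 2 (1 day later).
The 3rd Saturday is 2 weeks later: 2 + 14 = 16.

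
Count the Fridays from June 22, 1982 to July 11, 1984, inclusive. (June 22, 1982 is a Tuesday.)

June 22, 1982 is a Tuesday; the first Friday on or after it is June 25, 1982 (3 days later).
From June 25, 1982 to July 11, 1984: 189 + 365 + 193 = 747 days (rest of 1982, 1983, to July 11, 1984 in 1984).
747 ÷ 7 = 106 full weeks with remainder 5, so 106 more Fridays after the first → 107.

107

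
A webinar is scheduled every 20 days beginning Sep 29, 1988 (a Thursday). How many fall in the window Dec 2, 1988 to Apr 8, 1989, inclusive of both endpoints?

6

Occurrences land 20·i days after Sep 29, 1988 for i = 0, 1, 2, …
Dec 2, 1988 is 64 days after the start; 64 ÷ 20 = 3 remainder 4; since the remainder is 4, round up to i = 4. First occurrence in the window: #5 on Dec 18, 1988 (4×20 = 80 days in).
Apr 8, 1989 is 191 days after the start; 191 ÷ 20 = 9 remainder 11. Last occurrence in the window: #10 on Mar 28, 1989.
Occurrences #5 through #10: 6 in total.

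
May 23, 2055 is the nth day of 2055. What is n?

Days in months before May: 31 + 28 + 31 + 30 = 120.
Plus 23 days into May → day 143.

143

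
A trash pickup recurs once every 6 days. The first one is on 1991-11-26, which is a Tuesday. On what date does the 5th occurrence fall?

1991-12-20

The 5th occurrence is 4 intervals after the first: 4 × 6 = 24 days after 1991-11-26.
November has 30 days — 4 days to the end of November leaves 20.
20 days into December → 1991-12-20.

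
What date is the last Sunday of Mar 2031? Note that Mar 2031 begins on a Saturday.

Mar 30, 2031

Mar 2031 begins on a Saturday, so the first Sunday is Mar 2 (1 day later).
Mar 2031 has 31 days. Adding weeks: 2, 9, 16, 23, 30 — the last one ≤ 31 is the 30th.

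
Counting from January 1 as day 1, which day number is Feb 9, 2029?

40

Days in months before Feb: 31 = 31.
Plus 9 days into Feb → day 40.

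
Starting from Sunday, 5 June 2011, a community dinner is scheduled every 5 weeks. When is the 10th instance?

15 April 2012

The 10th occurrence is 9 intervals after the first: 9 × 35 = 315 days after 5 June 2011.
June has 30 days — 25 days to the end of June leaves 290.
July has 31 days (259 left).
August has 31 days (228 left).
September has 30 days (198 left).
October has 31 days (167 left).
November has 30 days (137 left).
December has 31 days (106 left).
January has 31 days (75 left).
February has 29 days (46 left).
March has 31 days (15 left).
15 days into April → 15 April 2012.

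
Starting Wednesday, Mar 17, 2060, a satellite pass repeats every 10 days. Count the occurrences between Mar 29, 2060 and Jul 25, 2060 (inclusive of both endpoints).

12

Occurrences land 10·i days after Mar 17, 2060 for i = 0, 1, 2, …
Mar 29, 2060 is 12 days after the start; 12 ÷ 10 = 1 remainder 2; since the remainder is 2, round up to i = 2. First occurrence in the window: #3 on Apr 6, 2060 (2×10 = 20 days in).
Jul 25, 2060 is 130 days after the start; 130 ÷ 10 = 13 remainder 0. Last occurrence in the window: #14 on Jul 25, 2060.
Occurrences #3 through #14: 12 in total.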